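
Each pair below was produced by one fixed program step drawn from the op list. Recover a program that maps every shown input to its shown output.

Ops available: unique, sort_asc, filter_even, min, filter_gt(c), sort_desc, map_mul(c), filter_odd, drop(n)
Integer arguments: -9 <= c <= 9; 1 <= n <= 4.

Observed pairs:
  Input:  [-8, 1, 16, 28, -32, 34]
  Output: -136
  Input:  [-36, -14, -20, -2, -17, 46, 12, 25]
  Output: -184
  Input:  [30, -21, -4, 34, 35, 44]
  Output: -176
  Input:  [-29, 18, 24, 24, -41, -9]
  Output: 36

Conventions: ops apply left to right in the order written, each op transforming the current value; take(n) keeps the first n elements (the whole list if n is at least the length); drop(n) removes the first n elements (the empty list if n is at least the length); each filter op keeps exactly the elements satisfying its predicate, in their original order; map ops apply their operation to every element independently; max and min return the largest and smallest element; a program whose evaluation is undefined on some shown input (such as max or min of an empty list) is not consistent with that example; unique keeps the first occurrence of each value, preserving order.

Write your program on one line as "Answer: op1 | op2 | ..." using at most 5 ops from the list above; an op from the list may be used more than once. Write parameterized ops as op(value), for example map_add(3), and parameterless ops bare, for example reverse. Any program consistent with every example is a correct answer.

drop(4) | sort_asc | map_mul(-4) | min

Check, running the answer program on each example:
  [-8, 1, 16, 28, -32, 34] -> [-32, 34] -> [-32, 34] -> [128, -136] -> -136
  [-36, -14, -20, -2, -17, 46, 12, 25] -> [-17, 46, 12, 25] -> [-17, 12, 25, 46] -> [68, -48, -100, -184] -> -184
  [30, -21, -4, 34, 35, 44] -> [35, 44] -> [35, 44] -> [-140, -176] -> -176
  [-29, 18, 24, 24, -41, -9] -> [-41, -9] -> [-41, -9] -> [164, 36] -> 36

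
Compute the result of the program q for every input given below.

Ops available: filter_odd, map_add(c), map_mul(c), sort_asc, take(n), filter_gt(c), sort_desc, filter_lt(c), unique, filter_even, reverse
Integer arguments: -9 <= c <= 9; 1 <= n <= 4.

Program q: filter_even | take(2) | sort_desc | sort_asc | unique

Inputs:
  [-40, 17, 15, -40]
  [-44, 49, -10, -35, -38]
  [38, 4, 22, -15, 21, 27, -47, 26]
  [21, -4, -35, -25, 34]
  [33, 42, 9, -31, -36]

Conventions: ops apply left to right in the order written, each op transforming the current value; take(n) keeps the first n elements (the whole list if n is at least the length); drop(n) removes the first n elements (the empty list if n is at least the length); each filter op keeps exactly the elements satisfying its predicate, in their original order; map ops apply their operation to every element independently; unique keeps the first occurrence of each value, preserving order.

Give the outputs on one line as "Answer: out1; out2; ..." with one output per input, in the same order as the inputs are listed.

Execution, op by op:
  [-40, 17, 15, -40] -> [-40, -40] -> [-40, -40] -> [-40, -40] -> [-40, -40] -> [-40]
  [-44, 49, -10, -35, -38] -> [-44, -10, -38] -> [-44, -10] -> [-10, -44] -> [-44, -10] -> [-44, -10]
  [38, 4, 22, -15, 21, 27, -47, 26] -> [38, 4, 22, 26] -> [38, 4] -> [38, 4] -> [4, 38] -> [4, 38]
  [21, -4, -35, -25, 34] -> [-4, 34] -> [-4, 34] -> [34, -4] -> [-4, 34] -> [-4, 34]
  [33, 42, 9, -31, -36] -> [42, -36] -> [42, -36] -> [42, -36] -> [-36, 42] -> [-36, 42]

[-40]; [-44, -10]; [4, 38]; [-4, 34]; [-36, 42]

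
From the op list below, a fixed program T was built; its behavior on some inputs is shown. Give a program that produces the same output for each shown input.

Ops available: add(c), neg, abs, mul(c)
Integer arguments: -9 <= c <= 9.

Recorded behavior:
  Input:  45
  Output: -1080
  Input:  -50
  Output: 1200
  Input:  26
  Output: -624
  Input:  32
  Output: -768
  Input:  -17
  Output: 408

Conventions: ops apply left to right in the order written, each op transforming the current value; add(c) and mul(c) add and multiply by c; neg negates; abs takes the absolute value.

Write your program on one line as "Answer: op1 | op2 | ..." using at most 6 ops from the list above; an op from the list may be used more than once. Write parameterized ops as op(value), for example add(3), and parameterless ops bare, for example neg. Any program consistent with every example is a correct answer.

mul(-2) | mul(4) | neg | mul(3) | neg

Check, running the answer program on each example:
  45 -> -90 -> -360 -> 360 -> 1080 -> -1080
  -50 -> 100 -> 400 -> -400 -> -1200 -> 1200
  26 -> -52 -> -208 -> 208 -> 624 -> -624
  32 -> -64 -> -256 -> 256 -> 768 -> -768
  -17 -> 34 -> 136 -> -136 -> -408 -> 408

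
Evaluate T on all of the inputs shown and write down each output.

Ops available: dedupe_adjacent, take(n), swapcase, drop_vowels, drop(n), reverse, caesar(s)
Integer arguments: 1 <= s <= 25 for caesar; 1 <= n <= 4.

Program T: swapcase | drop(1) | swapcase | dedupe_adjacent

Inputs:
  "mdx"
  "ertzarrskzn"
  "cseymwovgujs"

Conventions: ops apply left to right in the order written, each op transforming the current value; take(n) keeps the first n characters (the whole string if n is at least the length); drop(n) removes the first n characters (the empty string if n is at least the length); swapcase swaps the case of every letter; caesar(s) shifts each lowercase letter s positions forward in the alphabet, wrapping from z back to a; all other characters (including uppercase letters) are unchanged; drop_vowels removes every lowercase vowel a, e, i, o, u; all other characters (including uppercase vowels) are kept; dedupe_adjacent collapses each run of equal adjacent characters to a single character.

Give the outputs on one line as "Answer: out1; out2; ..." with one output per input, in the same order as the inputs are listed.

"dx"; "rtzarskzn"; "seymwovgujs"

Execution, op by op:
  "mdx" -> "MDX" -> "DX" -> "dx" -> "dx"
  "ertzarrskzn" -> "ERTZARRSKZN" -> "RTZARRSKZN" -> "rtzarrskzn" -> "rtzarskzn"
  "cseymwovgujs" -> "CSEYMWOVGUJS" -> "SEYMWOVGUJS" -> "seymwovgujs" -> "seymwovgujs"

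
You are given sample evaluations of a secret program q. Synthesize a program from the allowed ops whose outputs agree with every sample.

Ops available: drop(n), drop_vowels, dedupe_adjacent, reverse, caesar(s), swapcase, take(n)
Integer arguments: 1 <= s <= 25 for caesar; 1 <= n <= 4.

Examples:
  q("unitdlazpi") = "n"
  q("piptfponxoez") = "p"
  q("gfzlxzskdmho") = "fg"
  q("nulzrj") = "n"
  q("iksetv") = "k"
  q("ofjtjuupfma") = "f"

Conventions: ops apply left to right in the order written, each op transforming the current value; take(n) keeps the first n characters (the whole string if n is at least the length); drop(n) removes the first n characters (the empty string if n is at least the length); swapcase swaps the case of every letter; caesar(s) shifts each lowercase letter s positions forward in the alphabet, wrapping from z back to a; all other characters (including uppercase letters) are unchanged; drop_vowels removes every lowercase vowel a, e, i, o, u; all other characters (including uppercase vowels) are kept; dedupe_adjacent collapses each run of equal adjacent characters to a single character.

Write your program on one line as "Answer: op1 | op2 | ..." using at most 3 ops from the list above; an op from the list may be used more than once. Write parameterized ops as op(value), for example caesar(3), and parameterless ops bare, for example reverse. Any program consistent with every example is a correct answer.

take(2) | reverse | drop_vowels

Check, running the answer program on each example:
  "unitdlazpi" -> "un" -> "nu" -> "n"
  "piptfponxoez" -> "pi" -> "ip" -> "p"
  "gfzlxzskdmho" -> "gf" -> "fg" -> "fg"
  "nulzrj" -> "nu" -> "un" -> "n"
  "iksetv" -> "ik" -> "ki" -> "k"
  "ofjtjuupfma" -> "of" -> "fo" -> "f"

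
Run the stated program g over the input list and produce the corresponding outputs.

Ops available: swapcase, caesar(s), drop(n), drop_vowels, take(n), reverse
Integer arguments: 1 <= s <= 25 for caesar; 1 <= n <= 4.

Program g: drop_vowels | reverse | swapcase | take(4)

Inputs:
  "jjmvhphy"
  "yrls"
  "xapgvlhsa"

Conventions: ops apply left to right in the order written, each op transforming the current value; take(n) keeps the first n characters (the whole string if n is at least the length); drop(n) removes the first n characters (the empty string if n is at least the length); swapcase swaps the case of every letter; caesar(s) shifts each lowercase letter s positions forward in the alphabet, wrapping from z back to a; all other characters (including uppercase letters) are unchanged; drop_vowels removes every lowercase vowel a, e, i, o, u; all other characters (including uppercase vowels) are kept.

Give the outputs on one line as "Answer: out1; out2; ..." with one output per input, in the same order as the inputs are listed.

Execution, op by op:
  "jjmvhphy" -> "jjmvhphy" -> "yhphvmjj" -> "YHPHVMJJ" -> "YHPH"
  "yrls" -> "yrls" -> "slry" -> "SLRY" -> "SLRY"
  "xapgvlhsa" -> "xpgvlhs" -> "shlvgpx" -> "SHLVGPX" -> "SHLV"

"YHPH"; "SLRY"; "SHLV"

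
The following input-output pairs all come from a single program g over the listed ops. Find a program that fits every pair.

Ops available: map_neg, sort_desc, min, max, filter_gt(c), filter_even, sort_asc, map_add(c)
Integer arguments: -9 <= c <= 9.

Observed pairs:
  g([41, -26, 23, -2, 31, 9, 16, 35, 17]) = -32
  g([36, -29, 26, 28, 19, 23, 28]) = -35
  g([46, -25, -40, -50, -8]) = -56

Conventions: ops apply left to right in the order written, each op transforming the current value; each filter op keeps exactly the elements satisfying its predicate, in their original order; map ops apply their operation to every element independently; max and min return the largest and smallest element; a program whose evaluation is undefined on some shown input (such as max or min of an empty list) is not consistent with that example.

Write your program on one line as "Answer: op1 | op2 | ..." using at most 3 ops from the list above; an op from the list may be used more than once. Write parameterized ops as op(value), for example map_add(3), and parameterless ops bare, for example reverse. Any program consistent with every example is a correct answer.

map_add(-6) | min

Check, running the answer program on each example:
  [41, -26, 23, -2, 31, 9, 16, 35, 17] -> [35, -32, 17, -8, 25, 3, 10, 29, 11] -> -32
  [36, -29, 26, 28, 19, 23, 28] -> [30, -35, 20, 22, 13, 17, 22] -> -35
  [46, -25, -40, -50, -8] -> [40, -31, -46, -56, -14] -> -56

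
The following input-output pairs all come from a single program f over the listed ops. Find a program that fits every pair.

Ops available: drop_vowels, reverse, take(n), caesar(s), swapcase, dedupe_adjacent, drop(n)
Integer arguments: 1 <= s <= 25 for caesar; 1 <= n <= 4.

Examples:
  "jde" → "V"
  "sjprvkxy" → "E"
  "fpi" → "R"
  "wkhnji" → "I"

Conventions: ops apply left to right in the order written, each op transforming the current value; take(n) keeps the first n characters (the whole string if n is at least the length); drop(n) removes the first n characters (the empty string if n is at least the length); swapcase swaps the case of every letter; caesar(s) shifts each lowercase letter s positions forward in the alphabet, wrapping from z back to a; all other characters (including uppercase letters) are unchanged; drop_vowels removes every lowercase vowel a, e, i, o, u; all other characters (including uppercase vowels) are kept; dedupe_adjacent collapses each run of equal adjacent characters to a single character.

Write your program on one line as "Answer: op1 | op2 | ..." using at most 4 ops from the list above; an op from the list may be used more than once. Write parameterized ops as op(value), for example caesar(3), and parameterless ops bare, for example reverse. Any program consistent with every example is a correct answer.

caesar(12) | take(1) | swapcase

Check, running the answer program on each example:
  "jde" -> "vpq" -> "v" -> "V"
  "sjprvkxy" -> "evbdhwjk" -> "e" -> "E"
  "fpi" -> "rbu" -> "r" -> "R"
  "wkhnji" -> "iwtzvu" -> "i" -> "I"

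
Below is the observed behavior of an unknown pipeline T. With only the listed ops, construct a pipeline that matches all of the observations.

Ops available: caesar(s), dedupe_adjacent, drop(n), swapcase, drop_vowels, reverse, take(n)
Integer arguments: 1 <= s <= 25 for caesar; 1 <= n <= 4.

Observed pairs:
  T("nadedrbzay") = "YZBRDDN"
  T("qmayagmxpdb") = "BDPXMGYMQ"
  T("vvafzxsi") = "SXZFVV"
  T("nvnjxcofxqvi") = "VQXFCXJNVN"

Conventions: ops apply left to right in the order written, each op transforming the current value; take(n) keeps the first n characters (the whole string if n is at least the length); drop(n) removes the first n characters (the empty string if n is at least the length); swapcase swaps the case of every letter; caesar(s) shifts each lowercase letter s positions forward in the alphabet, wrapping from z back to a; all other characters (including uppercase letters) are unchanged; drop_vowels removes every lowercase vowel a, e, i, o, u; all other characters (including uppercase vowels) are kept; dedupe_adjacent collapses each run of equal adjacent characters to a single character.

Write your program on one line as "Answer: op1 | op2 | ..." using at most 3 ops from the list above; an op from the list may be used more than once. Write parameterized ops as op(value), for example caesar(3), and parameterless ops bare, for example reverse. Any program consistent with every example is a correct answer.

drop_vowels | swapcase | reverse

Check, running the answer program on each example:
  "nadedrbzay" -> "nddrbzy" -> "NDDRBZY" -> "YZBRDDN"
  "qmayagmxpdb" -> "qmygmxpdb" -> "QMYGMXPDB" -> "BDPXMGYMQ"
  "vvafzxsi" -> "vvfzxs" -> "VVFZXS" -> "SXZFVV"
  "nvnjxcofxqvi" -> "nvnjxcfxqv" -> "NVNJXCFXQV" -> "VQXFCXJNVN"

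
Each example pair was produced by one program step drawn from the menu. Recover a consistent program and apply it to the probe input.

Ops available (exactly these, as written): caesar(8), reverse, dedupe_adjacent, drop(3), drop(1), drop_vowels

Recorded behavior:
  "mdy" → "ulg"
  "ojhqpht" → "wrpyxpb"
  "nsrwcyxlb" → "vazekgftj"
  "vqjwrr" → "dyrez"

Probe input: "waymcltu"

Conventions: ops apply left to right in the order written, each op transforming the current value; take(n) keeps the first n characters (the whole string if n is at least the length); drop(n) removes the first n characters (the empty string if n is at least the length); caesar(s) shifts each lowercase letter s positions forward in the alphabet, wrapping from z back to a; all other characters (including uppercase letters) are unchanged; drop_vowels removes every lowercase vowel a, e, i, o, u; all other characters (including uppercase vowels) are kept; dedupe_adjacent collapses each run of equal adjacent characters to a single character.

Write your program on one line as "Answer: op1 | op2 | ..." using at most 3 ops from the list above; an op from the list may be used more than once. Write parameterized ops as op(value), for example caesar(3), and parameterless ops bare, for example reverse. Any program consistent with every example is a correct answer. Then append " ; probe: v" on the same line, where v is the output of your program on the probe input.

dedupe_adjacent | caesar(8) ; probe: "eiguktbc"

Check, running the answer program on each example:
  "mdy" -> "mdy" -> "ulg"
  "ojhqpht" -> "ojhqpht" -> "wrpyxpb"
  "nsrwcyxlb" -> "nsrwcyxlb" -> "vazekgftj"
  "vqjwrr" -> "vqjwr" -> "dyrez"
  probe: "waymcltu" -> "waymcltu" -> "eiguktbc"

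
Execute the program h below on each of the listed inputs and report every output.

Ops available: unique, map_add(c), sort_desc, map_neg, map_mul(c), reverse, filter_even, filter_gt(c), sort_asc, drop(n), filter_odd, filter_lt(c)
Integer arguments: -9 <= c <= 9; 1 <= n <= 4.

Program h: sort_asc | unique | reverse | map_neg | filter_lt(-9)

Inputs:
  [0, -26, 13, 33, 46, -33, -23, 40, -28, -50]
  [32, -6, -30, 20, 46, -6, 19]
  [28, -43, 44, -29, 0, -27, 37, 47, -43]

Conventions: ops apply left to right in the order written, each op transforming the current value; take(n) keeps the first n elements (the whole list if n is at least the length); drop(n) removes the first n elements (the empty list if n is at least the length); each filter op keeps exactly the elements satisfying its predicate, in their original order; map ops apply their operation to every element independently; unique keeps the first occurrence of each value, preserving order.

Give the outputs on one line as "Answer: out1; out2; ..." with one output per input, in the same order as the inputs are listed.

Execution, op by op:
  [0, -26, 13, 33, 46, -33, -23, 40, -28, -50] -> [-50, -33, -28, -26, -23, 0, 13, 33, 40, 46] -> [-50, -33, -28, -26, -23, 0, 13, 33, 40, 46] -> [46, 40, 33, 13, 0, -23, -26, -28, -33, -50] -> [-46, -40, -33, -13, 0, 23, 26, 28, 33, 50] -> [-46, -40, -33, -13]
  [32, -6, -30, 20, 46, -6, 19] -> [-30, -6, -6, 19, 20, 32, 46] -> [-30, -6, 19, 20, 32, 46] -> [46, 32, 20, 19, -6, -30] -> [-46, -32, -20, -19, 6, 30] -> [-46, -32, -20, -19]
  [28, -43, 44, -29, 0, -27, 37, 47, -43] -> [-43, -43, -29, -27, 0, 28, 37, 44, 47] -> [-43, -29, -27, 0, 28, 37, 44, 47] -> [47, 44, 37, 28, 0, -27, -29, -43] -> [-47, -44, -37, -28, 0, 27, 29, 43] -> [-47, -44, -37, -28]

[-46, -40, -33, -13]; [-46, -32, -20, -19]; [-47, -44, -37, -28]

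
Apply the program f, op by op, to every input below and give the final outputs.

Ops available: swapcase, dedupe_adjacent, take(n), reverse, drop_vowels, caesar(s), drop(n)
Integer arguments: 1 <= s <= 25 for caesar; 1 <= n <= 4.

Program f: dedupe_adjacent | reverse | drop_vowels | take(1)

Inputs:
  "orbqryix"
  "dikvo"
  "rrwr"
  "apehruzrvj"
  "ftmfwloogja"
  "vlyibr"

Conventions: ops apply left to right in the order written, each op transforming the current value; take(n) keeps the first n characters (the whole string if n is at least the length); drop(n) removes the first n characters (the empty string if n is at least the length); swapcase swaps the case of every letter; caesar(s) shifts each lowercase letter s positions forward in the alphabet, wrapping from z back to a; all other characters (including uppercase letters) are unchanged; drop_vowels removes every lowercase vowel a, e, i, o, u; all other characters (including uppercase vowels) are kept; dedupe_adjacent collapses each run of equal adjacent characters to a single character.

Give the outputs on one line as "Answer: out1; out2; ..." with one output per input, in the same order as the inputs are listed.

Execution, op by op:
  "orbqryix" -> "orbqryix" -> "xiyrqbro" -> "xyrqbr" -> "x"
  "dikvo" -> "dikvo" -> "ovkid" -> "vkd" -> "v"
  "rrwr" -> "rwr" -> "rwr" -> "rwr" -> "r"
  "apehruzrvj" -> "apehruzrvj" -> "jvrzurhepa" -> "jvrzrhp" -> "j"
  "ftmfwloogja" -> "ftmfwlogja" -> "ajgolwfmtf" -> "jglwfmtf" -> "j"
  "vlyibr" -> "vlyibr" -> "rbiylv" -> "rbylv" -> "r"

"x"; "v"; "r"; "j"; "j"; "r"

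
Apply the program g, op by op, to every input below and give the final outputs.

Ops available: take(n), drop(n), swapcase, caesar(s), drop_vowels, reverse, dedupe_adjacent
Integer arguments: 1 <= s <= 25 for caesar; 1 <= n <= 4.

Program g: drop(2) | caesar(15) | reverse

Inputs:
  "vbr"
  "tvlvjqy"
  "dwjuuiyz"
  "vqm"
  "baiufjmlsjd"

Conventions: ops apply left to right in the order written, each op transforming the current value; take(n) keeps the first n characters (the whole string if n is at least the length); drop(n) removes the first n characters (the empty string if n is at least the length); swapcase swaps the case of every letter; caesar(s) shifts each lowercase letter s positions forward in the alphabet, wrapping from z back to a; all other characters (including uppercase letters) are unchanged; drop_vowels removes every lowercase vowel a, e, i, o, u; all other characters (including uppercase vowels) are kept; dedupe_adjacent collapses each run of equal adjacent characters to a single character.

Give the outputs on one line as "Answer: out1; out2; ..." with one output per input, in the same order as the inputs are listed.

Execution, op by op:
  "vbr" -> "r" -> "g" -> "g"
  "tvlvjqy" -> "lvjqy" -> "akyfn" -> "nfyka"
  "dwjuuiyz" -> "juuiyz" -> "yjjxno" -> "onxjjy"
  "vqm" -> "m" -> "b" -> "b"
  "baiufjmlsjd" -> "iufjmlsjd" -> "xjuybahys" -> "syhabyujx"

"g"; "nfyka"; "onxjjy"; "b"; "syhabyujx"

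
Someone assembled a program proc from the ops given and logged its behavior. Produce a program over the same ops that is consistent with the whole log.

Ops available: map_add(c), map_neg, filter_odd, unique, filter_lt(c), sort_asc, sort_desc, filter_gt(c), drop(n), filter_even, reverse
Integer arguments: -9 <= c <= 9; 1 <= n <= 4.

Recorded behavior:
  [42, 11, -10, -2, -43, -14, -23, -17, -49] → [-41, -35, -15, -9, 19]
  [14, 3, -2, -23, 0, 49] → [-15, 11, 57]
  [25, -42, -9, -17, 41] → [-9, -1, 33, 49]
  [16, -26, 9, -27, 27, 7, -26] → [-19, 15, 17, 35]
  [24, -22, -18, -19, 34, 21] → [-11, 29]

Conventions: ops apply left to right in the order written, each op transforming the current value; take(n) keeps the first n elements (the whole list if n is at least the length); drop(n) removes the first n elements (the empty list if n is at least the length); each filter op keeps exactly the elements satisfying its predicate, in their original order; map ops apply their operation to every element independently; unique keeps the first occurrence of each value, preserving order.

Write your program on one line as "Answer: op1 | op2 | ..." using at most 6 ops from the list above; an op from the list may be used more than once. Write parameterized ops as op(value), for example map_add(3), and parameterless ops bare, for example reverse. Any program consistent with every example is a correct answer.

reverse | sort_desc | filter_odd | sort_asc | map_add(8)

Check, running the answer program on each example:
  [42, 11, -10, -2, -43, -14, -23, -17, -49] -> [-49, -17, -23, -14, -43, -2, -10, 11, 42] -> [42, 11, -2, -10, -14, -17, -23, -43, -49] -> [11, -17, -23, -43, -49] -> [-49, -43, -23, -17, 11] -> [-41, -35, -15, -9, 19]
  [14, 3, -2, -23, 0, 49] -> [49, 0, -23, -2, 3, 14] -> [49, 14, 3, 0, -2, -23] -> [49, 3, -23] -> [-23, 3, 49] -> [-15, 11, 57]
  [25, -42, -9, -17, 41] -> [41, -17, -9, -42, 25] -> [41, 25, -9, -17, -42] -> [41, 25, -9, -17] -> [-17, -9, 25, 41] -> [-9, -1, 33, 49]
  [16, -26, 9, -27, 27, 7, -26] -> [-26, 7, 27, -27, 9, -26, 16] -> [27, 16, 9, 7, -26, -26, -27] -> [27, 9, 7, -27] -> [-27, 7, 9, 27] -> [-19, 15, 17, 35]
  [24, -22, -18, -19, 34, 21] -> [21, 34, -19, -18, -22, 24] -> [34, 24, 21, -18, -19, -22] -> [21, -19] -> [-19, 21] -> [-11, 29]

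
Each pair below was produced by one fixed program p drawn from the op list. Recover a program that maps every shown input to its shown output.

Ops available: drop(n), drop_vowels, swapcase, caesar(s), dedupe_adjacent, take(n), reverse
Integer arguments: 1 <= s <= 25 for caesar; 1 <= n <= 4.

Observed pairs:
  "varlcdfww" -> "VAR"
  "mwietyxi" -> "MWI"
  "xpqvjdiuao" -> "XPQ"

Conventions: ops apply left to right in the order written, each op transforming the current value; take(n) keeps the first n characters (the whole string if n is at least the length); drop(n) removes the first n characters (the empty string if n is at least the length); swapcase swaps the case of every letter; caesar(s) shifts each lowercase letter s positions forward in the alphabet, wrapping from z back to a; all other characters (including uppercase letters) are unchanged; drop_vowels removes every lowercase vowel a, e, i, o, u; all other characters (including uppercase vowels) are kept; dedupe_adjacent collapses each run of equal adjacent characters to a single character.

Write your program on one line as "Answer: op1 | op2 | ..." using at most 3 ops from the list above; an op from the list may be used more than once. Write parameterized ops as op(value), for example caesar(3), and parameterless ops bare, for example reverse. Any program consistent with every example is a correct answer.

take(4) | take(3) | swapcase

Check, running the answer program on each example:
  "varlcdfww" -> "varl" -> "var" -> "VAR"
  "mwietyxi" -> "mwie" -> "mwi" -> "MWI"
  "xpqvjdiuao" -> "xpqv" -> "xpq" -> "XPQ"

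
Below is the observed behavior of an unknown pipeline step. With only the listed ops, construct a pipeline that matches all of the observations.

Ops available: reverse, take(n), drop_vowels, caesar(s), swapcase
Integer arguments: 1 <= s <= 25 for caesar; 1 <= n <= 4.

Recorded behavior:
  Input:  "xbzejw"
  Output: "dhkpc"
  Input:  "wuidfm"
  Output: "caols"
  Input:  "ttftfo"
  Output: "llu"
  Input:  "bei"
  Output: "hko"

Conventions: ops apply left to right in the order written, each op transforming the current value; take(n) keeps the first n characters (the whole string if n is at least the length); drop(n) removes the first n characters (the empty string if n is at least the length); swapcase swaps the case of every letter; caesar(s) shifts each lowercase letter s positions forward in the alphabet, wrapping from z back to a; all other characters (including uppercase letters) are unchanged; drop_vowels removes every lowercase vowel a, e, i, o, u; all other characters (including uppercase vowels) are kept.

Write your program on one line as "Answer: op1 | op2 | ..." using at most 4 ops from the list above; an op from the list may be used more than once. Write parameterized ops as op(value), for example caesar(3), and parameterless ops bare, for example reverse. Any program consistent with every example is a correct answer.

caesar(1) | drop_vowels | caesar(5)

Check, running the answer program on each example:
  "xbzejw" -> "ycafkx" -> "ycfkx" -> "dhkpc"
  "wuidfm" -> "xvjegn" -> "xvjgn" -> "caols"
  "ttftfo" -> "uugugp" -> "ggp" -> "llu"
  "bei" -> "cfj" -> "cfj" -> "hko"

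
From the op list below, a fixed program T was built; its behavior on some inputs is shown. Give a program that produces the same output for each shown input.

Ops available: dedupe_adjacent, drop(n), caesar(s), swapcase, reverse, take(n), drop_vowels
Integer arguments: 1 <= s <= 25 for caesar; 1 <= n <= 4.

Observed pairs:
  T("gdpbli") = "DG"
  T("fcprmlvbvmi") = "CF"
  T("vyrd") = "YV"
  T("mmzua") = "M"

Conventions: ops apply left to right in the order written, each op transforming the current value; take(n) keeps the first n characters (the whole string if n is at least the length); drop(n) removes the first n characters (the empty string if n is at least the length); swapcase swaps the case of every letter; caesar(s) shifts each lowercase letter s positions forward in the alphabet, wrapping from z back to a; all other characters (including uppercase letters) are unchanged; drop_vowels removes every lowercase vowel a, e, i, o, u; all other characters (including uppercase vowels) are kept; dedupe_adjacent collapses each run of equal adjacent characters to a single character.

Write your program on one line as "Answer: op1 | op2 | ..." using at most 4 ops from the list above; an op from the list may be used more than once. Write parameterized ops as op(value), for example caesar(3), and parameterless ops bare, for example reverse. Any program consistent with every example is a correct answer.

take(2) | dedupe_adjacent | reverse | swapcase

Check, running the answer program on each example:
  "gdpbli" -> "gd" -> "gd" -> "dg" -> "DG"
  "fcprmlvbvmi" -> "fc" -> "fc" -> "cf" -> "CF"
  "vyrd" -> "vy" -> "vy" -> "yv" -> "YV"
  "mmzua" -> "mm" -> "m" -> "m" -> "M"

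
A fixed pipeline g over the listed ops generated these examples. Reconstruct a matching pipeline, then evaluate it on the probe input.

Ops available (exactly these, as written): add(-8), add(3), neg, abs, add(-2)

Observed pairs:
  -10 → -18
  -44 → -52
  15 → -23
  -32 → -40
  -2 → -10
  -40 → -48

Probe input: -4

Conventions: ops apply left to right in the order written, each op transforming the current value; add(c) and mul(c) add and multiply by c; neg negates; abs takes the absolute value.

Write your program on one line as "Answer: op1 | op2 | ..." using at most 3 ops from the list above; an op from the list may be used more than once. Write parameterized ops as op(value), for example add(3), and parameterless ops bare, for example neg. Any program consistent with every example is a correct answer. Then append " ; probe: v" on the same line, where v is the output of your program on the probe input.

abs | neg | add(-8) ; probe: -12

Check, running the answer program on each example:
  -10 -> 10 -> -10 -> -18
  -44 -> 44 -> -44 -> -52
  15 -> 15 -> -15 -> -23
  -32 -> 32 -> -32 -> -40
  -2 -> 2 -> -2 -> -10
  -40 -> 40 -> -40 -> -48
  probe: -4 -> 4 -> -4 -> -12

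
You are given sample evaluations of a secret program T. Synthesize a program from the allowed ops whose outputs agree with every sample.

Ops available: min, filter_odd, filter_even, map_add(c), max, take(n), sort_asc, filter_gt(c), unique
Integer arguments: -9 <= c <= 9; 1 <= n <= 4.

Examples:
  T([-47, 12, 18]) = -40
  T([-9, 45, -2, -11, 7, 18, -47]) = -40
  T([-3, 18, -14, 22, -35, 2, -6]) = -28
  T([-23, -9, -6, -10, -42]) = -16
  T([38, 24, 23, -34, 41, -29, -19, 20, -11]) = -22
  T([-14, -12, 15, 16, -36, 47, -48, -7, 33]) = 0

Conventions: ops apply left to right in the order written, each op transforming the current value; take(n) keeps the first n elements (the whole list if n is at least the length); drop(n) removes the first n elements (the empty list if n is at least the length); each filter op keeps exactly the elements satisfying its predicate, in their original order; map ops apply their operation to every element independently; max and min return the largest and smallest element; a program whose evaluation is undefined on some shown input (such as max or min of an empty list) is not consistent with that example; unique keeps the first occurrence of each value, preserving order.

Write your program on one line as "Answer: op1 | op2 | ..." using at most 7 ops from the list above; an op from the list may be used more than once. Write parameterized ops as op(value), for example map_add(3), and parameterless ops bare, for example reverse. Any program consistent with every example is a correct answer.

map_add(-2) | sort_asc | filter_odd | map_add(3) | map_add(6) | min

Check, running the answer program on each example:
  [-47, 12, 18] -> [-49, 10, 16] -> [-49, 10, 16] -> [-49] -> [-46] -> [-40] -> -40
  [-9, 45, -2, -11, 7, 18, -47] -> [-11, 43, -4, -13, 5, 16, -49] -> [-49, -13, -11, -4, 5, 16, 43] -> [-49, -13, -11, 5, 43] -> [-46, -10, -8, 8, 46] -> [-40, -4, -2, 14, 52] -> -40
  [-3, 18, -14, 22, -35, 2, -6] -> [-5, 16, -16, 20, -37, 0, -8] -> [-37, -16, -8, -5, 0, 16, 20] -> [-37, -5] -> [-34, -2] -> [-28, 4] -> -28
  [-23, -9, -6, -10, -42] -> [-25, -11, -8, -12, -44] -> [-44, -25, -12, -11, -8] -> [-25, -11] -> [-22, -8] -> [-16, -2] -> -16
  [38, 24, 23, -34, 41, -29, -19, 20, -11] -> [36, 22, 21, -36, 39, -31, -21, 18, -13] -> [-36, -31, -21, -13, 18, 21, 22, 36, 39] -> [-31, -21, -13, 21, 39] -> [-28, -18, -10, 24, 42] -> [-22, -12, -4, 30, 48] -> -22
  [-14, -12, 15, 16, -36, 47, -48, -7, 33] -> [-16, -14, 13, 14, -38, 45, -50, -9, 31] -> [-50, -38, -16, -14, -9, 13, 14, 31, 45] -> [-9, 13, 31, 45] -> [-6, 16, 34, 48] -> [0, 22, 40, 54] -> 0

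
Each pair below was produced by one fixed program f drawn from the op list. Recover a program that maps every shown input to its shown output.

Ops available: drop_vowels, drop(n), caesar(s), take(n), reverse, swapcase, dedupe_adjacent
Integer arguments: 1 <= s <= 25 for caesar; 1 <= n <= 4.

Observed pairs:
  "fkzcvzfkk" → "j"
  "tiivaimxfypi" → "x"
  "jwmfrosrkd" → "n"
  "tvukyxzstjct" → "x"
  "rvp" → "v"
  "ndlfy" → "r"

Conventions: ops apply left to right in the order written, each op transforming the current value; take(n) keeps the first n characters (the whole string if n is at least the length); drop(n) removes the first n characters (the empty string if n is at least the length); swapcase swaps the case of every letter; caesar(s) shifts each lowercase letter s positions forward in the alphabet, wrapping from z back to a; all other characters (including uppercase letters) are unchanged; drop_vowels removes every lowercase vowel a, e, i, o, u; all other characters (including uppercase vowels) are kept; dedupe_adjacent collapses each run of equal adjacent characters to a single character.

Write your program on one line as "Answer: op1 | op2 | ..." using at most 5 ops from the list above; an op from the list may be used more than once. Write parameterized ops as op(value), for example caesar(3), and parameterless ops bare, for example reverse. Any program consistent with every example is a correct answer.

caesar(12) | caesar(21) | take(1) | caesar(11) | caesar(12)

Check, running the answer program on each example:
  "fkzcvzfkk" -> "rwlohlrww" -> "mrgjcgmrr" -> "m" -> "x" -> "j"
  "tiivaimxfypi" -> "fuuhmuyjrkbu" -> "appchptemfwp" -> "a" -> "l" -> "x"
  "jwmfrosrkd" -> "viyrdaedwp" -> "qdtmyvzyrk" -> "q" -> "b" -> "n"
  "tvukyxzstjct" -> "fhgwkjlefvof" -> "acbrfegzaqja" -> "a" -> "l" -> "x"
  "rvp" -> "dhb" -> "ycw" -> "y" -> "j" -> "v"
  "ndlfy" -> "zpxrk" -> "uksmf" -> "u" -> "f" -> "r"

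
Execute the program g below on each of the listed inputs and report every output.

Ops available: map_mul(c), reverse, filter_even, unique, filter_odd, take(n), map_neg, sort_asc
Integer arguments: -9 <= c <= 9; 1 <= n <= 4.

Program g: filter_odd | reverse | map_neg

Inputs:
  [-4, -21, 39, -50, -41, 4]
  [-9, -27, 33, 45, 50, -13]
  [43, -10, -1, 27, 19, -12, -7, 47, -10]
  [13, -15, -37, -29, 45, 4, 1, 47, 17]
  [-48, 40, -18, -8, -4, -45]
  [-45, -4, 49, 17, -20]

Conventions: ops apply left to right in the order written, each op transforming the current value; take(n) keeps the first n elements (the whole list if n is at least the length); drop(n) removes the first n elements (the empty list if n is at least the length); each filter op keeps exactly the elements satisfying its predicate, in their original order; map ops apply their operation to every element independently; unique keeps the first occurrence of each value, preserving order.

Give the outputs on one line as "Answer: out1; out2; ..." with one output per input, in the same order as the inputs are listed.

Execution, op by op:
  [-4, -21, 39, -50, -41, 4] -> [-21, 39, -41] -> [-41, 39, -21] -> [41, -39, 21]
  [-9, -27, 33, 45, 50, -13] -> [-9, -27, 33, 45, -13] -> [-13, 45, 33, -27, -9] -> [13, -45, -33, 27, 9]
  [43, -10, -1, 27, 19, -12, -7, 47, -10] -> [43, -1, 27, 19, -7, 47] -> [47, -7, 19, 27, -1, 43] -> [-47, 7, -19, -27, 1, -43]
  [13, -15, -37, -29, 45, 4, 1, 47, 17] -> [13, -15, -37, -29, 45, 1, 47, 17] -> [17, 47, 1, 45, -29, -37, -15, 13] -> [-17, -47, -1, -45, 29, 37, 15, -13]
  [-48, 40, -18, -8, -4, -45] -> [-45] -> [-45] -> [45]
  [-45, -4, 49, 17, -20] -> [-45, 49, 17] -> [17, 49, -45] -> [-17, -49, 45]

[41, -39, 21]; [13, -45, -33, 27, 9]; [-47, 7, -19, -27, 1, -43]; [-17, -47, -1, -45, 29, 37, 15, -13]; [45]; [-17, -49, 45]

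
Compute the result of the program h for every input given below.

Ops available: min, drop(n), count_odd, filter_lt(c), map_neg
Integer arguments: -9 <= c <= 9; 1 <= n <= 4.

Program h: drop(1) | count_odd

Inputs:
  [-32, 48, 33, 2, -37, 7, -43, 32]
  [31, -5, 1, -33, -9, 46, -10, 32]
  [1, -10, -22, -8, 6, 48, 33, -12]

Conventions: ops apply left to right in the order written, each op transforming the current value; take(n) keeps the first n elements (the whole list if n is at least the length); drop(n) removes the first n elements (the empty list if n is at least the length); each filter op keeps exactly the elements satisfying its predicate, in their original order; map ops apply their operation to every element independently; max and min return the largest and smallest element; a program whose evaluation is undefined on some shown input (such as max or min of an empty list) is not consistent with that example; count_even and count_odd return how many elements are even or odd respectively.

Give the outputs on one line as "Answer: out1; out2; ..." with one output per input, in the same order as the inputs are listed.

4; 4; 1

Execution, op by op:
  [-32, 48, 33, 2, -37, 7, -43, 32] -> [48, 33, 2, -37, 7, -43, 32] -> 4
  [31, -5, 1, -33, -9, 46, -10, 32] -> [-5, 1, -33, -9, 46, -10, 32] -> 4
  [1, -10, -22, -8, 6, 48, 33, -12] -> [-10, -22, -8, 6, 48, 33, -12] -> 1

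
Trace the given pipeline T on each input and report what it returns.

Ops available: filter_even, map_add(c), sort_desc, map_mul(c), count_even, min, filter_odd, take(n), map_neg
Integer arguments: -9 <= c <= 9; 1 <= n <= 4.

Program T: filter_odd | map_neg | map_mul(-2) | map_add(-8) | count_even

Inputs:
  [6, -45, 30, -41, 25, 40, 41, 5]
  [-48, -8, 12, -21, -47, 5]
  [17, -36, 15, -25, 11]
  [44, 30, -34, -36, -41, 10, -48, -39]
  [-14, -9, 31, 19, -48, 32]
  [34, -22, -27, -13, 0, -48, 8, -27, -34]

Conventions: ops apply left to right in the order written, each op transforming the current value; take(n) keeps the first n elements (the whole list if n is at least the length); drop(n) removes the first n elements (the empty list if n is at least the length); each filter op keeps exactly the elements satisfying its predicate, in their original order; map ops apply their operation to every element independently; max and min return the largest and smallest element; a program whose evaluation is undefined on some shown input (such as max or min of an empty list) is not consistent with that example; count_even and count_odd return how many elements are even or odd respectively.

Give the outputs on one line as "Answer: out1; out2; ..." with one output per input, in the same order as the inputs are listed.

5; 3; 4; 2; 3; 3

Execution, op by op:
  [6, -45, 30, -41, 25, 40, 41, 5] -> [-45, -41, 25, 41, 5] -> [45, 41, -25, -41, -5] -> [-90, -82, 50, 82, 10] -> [-98, -90, 42, 74, 2] -> 5
  [-48, -8, 12, -21, -47, 5] -> [-21, -47, 5] -> [21, 47, -5] -> [-42, -94, 10] -> [-50, -102, 2] -> 3
  [17, -36, 15, -25, 11] -> [17, 15, -25, 11] -> [-17, -15, 25, -11] -> [34, 30, -50, 22] -> [26, 22, -58, 14] -> 4
  [44, 30, -34, -36, -41, 10, -48, -39] -> [-41, -39] -> [41, 39] -> [-82, -78] -> [-90, -86] -> 2
  [-14, -9, 31, 19, -48, 32] -> [-9, 31, 19] -> [9, -31, -19] -> [-18, 62, 38] -> [-26, 54, 30] -> 3
  [34, -22, -27, -13, 0, -48, 8, -27, -34] -> [-27, -13, -27] -> [27, 13, 27] -> [-54, -26, -54] -> [-62, -34, -62] -> 3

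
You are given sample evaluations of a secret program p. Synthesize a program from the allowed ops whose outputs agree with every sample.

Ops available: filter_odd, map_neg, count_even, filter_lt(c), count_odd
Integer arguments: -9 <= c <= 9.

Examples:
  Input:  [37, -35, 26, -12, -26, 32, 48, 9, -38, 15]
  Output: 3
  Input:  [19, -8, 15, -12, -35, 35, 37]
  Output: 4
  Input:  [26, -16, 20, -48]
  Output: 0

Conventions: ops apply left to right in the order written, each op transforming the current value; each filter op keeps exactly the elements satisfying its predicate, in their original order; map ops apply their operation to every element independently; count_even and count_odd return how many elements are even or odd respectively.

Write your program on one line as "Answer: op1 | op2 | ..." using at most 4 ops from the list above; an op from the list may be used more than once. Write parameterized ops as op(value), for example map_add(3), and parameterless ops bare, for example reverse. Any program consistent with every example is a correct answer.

filter_odd | map_neg | filter_lt(-8) | count_odd

Check, running the answer program on each example:
  [37, -35, 26, -12, -26, 32, 48, 9, -38, 15] -> [37, -35, 9, 15] -> [-37, 35, -9, -15] -> [-37, -9, -15] -> 3
  [19, -8, 15, -12, -35, 35, 37] -> [19, 15, -35, 35, 37] -> [-19, -15, 35, -35, -37] -> [-19, -15, -35, -37] -> 4
  [26, -16, 20, -48] -> [] -> [] -> [] -> 0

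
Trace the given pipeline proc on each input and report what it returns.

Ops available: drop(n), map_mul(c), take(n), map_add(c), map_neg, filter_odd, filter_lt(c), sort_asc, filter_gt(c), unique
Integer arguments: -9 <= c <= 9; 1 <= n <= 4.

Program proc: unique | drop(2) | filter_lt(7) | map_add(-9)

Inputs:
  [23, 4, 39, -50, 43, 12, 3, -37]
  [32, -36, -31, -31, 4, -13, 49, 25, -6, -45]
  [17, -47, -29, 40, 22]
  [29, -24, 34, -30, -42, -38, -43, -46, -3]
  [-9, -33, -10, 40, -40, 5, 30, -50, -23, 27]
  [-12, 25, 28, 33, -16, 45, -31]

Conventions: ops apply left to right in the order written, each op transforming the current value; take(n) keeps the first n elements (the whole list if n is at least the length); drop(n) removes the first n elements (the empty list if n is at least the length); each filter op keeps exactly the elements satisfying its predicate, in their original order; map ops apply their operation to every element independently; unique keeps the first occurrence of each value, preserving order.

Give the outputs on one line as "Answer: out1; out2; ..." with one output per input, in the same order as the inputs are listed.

[-59, -6, -46]; [-40, -5, -22, -15, -54]; [-38]; [-39, -51, -47, -52, -55, -12]; [-19, -49, -4, -59, -32]; [-25, -40]

Execution, op by op:
  [23, 4, 39, -50, 43, 12, 3, -37] -> [23, 4, 39, -50, 43, 12, 3, -37] -> [39, -50, 43, 12, 3, -37] -> [-50, 3, -37] -> [-59, -6, -46]
  [32, -36, -31, -31, 4, -13, 49, 25, -6, -45] -> [32, -36, -31, 4, -13, 49, 25, -6, -45] -> [-31, 4, -13, 49, 25, -6, -45] -> [-31, 4, -13, -6, -45] -> [-40, -5, -22, -15, -54]
  [17, -47, -29, 40, 22] -> [17, -47, -29, 40, 22] -> [-29, 40, 22] -> [-29] -> [-38]
  [29, -24, 34, -30, -42, -38, -43, -46, -3] -> [29, -24, 34, -30, -42, -38, -43, -46, -3] -> [34, -30, -42, -38, -43, -46, -3] -> [-30, -42, -38, -43, -46, -3] -> [-39, -51, -47, -52, -55, -12]
  [-9, -33, -10, 40, -40, 5, 30, -50, -23, 27] -> [-9, -33, -10, 40, -40, 5, 30, -50, -23, 27] -> [-10, 40, -40, 5, 30, -50, -23, 27] -> [-10, -40, 5, -50, -23] -> [-19, -49, -4, -59, -32]
  [-12, 25, 28, 33, -16, 45, -31] -> [-12, 25, 28, 33, -16, 45, -31] -> [28, 33, -16, 45, -31] -> [-16, -31] -> [-25, -40]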